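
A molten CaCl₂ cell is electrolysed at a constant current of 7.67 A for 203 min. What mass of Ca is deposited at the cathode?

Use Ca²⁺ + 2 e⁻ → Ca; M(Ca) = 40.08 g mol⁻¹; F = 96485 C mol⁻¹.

19.4 g

Q = I·t = 7.670 A × 12180 s = 93420 C.
n(e⁻) = Q/F = 93420 / 96485 = 0.9682 mol.
Ca²⁺ + 2 e⁻ → Ca, so n(Ca) = n(e⁻)/2 = 0.4841 mol.
m = n·M = 0.4841 × 40.08 = 19.4 g.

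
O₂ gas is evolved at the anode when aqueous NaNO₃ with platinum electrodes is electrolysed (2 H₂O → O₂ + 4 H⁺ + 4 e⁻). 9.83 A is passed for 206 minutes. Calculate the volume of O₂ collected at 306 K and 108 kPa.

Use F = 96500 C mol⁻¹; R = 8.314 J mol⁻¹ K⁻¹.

7.41 L

Q = I·t = 9.830 A × 12360 s = 121500 C.
n(e⁻) = Q/F = 121500 / 96500 = 1.259 mol.
4 electrons are transferred per O₂ molecule, so n(O₂) = 1.259 / 4 = 0.3148 mol.
V = nRT/P = (0.3148 × 8.314 × 306) / (108 × 10³ Pa) = 0.00741 m³ = 7.41 L.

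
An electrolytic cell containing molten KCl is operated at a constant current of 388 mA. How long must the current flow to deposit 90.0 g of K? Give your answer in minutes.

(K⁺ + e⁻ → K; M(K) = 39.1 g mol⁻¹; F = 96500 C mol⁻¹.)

n(K) = m/M = 90.0 / 39.1 = 2.302 mol.
Each K atom requires 1 electron, so n(e⁻) = 1 × 2.302 = 2.302 mol.
Q = n(e⁻)·F = 2.302 × 96500 = 222100 C.
t = Q/I = 222100 / 0.3880 A = 572500 s = 9540 min.

9540 min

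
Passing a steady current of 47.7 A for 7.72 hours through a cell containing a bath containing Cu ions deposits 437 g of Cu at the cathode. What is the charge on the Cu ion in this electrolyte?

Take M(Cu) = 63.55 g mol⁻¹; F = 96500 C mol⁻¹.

Q = I·t = 47.70 A × 27792 s = 1326000 C, so n(e⁻) = 1326000/96500 = 13.74 mol.
n(Cu) deposited = 437 / 63.55 = 6.876 mol.
Electrons per atom = n(e⁻)/n(Cu) = 13.74 / 6.876 = 2.00 ≈ 2, so the ion is Cu²⁺.

+2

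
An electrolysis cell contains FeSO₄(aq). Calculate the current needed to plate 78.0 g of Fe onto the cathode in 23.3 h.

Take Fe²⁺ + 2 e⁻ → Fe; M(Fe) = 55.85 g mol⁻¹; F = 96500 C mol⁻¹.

n(Fe) = 78.0 / 55.85 = 1.397 mol.
n(e⁻) = 2 × 1.397 = 2.793 mol.
Q = n(e⁻)·F = 2.793 × 96500 = 269500 C.
I = Q/t = 269500 / 83880 s = 3.21 A.

3.21 A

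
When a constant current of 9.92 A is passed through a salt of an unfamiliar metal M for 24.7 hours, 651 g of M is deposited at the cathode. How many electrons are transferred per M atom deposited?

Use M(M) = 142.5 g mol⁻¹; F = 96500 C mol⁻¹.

Q = I·t = 9.920 A × 88920 s = 882100 C, so n(e⁻) = 882100/96500 = 9.141 mol.
n(M) deposited = 651 / 142.5 = 4.568 mol.
Electrons per atom = n(e⁻)/n(M) = 9.141 / 4.568 = 2.00 ≈ 2, so the ion is M²⁺.

2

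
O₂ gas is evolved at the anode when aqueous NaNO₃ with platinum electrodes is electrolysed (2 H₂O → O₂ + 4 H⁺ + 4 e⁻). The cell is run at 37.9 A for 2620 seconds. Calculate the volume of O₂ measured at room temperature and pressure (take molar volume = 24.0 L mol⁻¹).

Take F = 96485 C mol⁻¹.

6.17 L

Q = I·t = 37.90 A × 2620.0 s = 99300 C.
n(e⁻) = Q/F = 99300 / 96485 = 1.029 mol.
4 electrons are transferred per O₂ molecule, so n(O₂) = 1.029 / 4 = 0.2573 mol.
V = n × V_m = 0.2573 × 24.0 = 6.17 L.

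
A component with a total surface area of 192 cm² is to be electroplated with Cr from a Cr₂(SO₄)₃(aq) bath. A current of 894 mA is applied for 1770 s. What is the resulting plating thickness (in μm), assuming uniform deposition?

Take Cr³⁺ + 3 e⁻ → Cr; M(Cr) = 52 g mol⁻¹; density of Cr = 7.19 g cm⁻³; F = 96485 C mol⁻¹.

Q = I·t = 0.8940 × 1770.0 = 1582 C; n(e⁻) = 0.01640 mol.
n(Cr) = n(e⁻)/3 = 0.005467 mol, so m = 0.005467 × 52 = 0.2843 g.
Volume = m/ρ = 0.2843 / 7.19 = 0.03954 cm³.
Thickness = V/A = 0.03954 / 192 = 2.06 × 10⁻⁴ cm = 2.06 μm.

2.06 μm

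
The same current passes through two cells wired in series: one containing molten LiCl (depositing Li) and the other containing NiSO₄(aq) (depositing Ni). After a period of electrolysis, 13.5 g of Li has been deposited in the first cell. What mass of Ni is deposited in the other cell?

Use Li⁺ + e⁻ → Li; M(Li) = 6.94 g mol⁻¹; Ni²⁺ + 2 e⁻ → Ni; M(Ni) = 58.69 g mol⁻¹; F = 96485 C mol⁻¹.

57.1 g

n(Li) = 13.5 / 6.94 = 1.945 mol.
Since Li⁺ + e⁻ → Li, n(e⁻) passed = 1 × 1.945 = 1.945 mol.
Cells in series carry the same charge, so the same 1.945 mol of electrons passes through cell 2.
Ni²⁺ + 2 e⁻ → Ni, so n(Ni) = 1.945 / 2 = 0.9726 mol.
m(Ni) = 0.9726 × 58.69 = 57.1 g.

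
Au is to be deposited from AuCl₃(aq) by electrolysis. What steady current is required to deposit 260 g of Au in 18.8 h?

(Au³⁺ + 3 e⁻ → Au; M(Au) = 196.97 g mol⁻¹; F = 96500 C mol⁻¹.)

5.65 A

n(Au) = 260 / 196.97 = 1.320 mol.
n(e⁻) = 3 × 1.320 = 3.960 mol.
Q = n(e⁻)·F = 3.960 × 96500 = 382100 C.
I = Q/t = 382100 / 67680 s = 5.65 A.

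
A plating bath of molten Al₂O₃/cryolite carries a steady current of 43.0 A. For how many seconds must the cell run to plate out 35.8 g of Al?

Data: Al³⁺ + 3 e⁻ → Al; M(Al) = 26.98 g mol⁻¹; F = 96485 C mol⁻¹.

8930 s

n(Al) = m/M = 35.8 / 26.98 = 1.327 mol.
Each Al atom requires 3 electrons, so n(e⁻) = 3 × 1.327 = 3.981 mol.
Q = n(e⁻)·F = 3.981 × 96485 = 384100 C.
t = Q/I = 384100 / 43.00 A = 8932 s.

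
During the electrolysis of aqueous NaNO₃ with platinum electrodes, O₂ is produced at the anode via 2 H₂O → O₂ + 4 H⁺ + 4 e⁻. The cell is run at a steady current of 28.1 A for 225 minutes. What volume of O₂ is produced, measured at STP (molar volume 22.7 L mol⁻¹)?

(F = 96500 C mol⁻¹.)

22.3 L

Q = I·t = 28.10 A × 13500 s = 379400 C.
n(e⁻) = Q/F = 379400 / 96500 = 3.931 mol.
4 electrons are transferred per O₂ molecule, so n(O₂) = 3.931 / 4 = 0.9828 mol.
V = n × V_m = 0.9828 × 22.7 = 22.3 L.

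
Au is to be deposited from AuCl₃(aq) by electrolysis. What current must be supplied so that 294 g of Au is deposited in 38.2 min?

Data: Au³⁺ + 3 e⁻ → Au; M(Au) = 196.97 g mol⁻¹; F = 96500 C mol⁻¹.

189 A

n(Au) = 294 / 196.97 = 1.493 mol.
n(e⁻) = 3 × 1.493 = 4.478 mol.
Q = n(e⁻)·F = 4.478 × 96500 = 432100 C.
I = Q/t = 432100 / 2292.0 s = 189 A.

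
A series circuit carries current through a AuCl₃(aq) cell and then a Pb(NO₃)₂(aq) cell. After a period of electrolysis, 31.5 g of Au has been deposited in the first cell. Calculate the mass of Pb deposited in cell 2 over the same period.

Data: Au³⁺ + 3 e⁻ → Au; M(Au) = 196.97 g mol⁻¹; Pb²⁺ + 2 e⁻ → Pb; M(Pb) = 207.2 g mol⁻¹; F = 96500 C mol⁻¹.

49.7 g

n(Au) = 31.5 / 196.97 = 0.1599 mol.
Since Au³⁺ + 3 e⁻ → Au, n(e⁻) passed = 3 × 0.1599 = 0.4798 mol.
Cells in series carry the same charge, so the same 0.4798 mol of electrons passes through cell 2.
Pb²⁺ + 2 e⁻ → Pb, so n(Pb) = 0.4798 / 2 = 0.2399 mol.
m(Pb) = 0.2399 × 207.2 = 49.7 g.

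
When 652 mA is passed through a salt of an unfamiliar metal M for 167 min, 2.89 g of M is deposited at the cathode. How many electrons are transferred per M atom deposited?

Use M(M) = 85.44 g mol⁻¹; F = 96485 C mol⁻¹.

Q = I·t = 0.6520 A × 10020 s = 6533 C, so n(e⁻) = 6533/96485 = 0.06771 mol.
n(M) deposited = 2.89 / 85.44 = 0.03382 mol.
Electrons per atom = n(e⁻)/n(M) = 0.06771 / 0.03382 = 2.00 ≈ 2, so the ion is M²⁺.

2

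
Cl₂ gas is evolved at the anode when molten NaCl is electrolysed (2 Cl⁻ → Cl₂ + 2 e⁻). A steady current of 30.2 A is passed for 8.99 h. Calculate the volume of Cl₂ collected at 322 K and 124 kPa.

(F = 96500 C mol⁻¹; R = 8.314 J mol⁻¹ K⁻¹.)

109 L

Q = I·t = 30.20 A × 32364 s = 977400 C.
n(e⁻) = Q/F = 977400 / 96500 = 10.13 mol.
2 electrons are transferred per Cl₂ molecule, so n(Cl₂) = 10.13 / 2 = 5.064 mol.
V = nRT/P = (5.064 × 8.314 × 322) / (124 × 10³ Pa) = 0.109 m³ = 109 L.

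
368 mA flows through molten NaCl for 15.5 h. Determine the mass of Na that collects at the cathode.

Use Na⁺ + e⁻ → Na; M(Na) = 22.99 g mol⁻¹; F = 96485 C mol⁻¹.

Q = I·t = 0.3680 A × 55800 s = 20530 C.
n(e⁻) = Q/F = 20530 / 96485 = 0.2128 mol.
Na⁺ + e⁻ → Na, so n(Na) = n(e⁻)/1 = 0.2128 mol.
m = n·M = 0.2128 × 22.99 = 4.89 g.

4.89 g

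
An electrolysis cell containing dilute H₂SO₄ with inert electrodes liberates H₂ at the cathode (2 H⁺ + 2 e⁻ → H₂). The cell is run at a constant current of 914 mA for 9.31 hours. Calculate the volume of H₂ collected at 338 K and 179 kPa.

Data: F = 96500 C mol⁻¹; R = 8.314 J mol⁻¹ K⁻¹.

2.49 L

Q = I·t = 0.9140 A × 33516 s = 30630 C.
n(e⁻) = Q/F = 30630 / 96500 = 0.3174 mol.
2 electrons are transferred per H₂ molecule, so n(H₂) = 0.3174 / 2 = 0.1587 mol.
V = nRT/P = (0.1587 × 8.314 × 338) / (179 × 10³ Pa) = 0.00249 m³ = 2.49 L.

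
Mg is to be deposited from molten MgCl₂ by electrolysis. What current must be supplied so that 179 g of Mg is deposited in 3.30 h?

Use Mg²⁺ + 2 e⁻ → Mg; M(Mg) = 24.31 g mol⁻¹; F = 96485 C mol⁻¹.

120 A

n(Mg) = 179 / 24.31 = 7.363 mol.
n(e⁻) = 2 × 7.363 = 14.73 mol.
Q = n(e⁻)·F = 14.73 × 96485 = 1421000 C.
I = Q/t = 1421000 / 11880 s = 120 A.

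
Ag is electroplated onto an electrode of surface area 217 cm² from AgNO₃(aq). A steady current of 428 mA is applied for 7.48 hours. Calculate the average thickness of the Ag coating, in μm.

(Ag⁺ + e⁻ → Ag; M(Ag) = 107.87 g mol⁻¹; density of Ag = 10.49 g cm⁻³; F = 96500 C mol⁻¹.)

56.6 μm

Q = I·t = 0.4280 × 26928 = 11530 C; n(e⁻) = 0.1194 mol.
n(Ag) = n(e⁻)/1 = 0.1194 mol, so m = 0.1194 × 107.87 = 12.88 g.
Volume = m/ρ = 12.88 / 10.49 = 1.228 cm³.
Thickness = V/A = 1.228 / 217 = 0.00566 cm = 56.6 μm.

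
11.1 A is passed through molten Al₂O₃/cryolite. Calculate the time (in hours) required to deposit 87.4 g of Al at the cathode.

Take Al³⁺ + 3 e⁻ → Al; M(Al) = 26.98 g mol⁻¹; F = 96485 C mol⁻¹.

n(Al) = m/M = 87.4 / 26.98 = 3.239 mol.
Each Al atom requires 3 electrons, so n(e⁻) = 3 × 3.239 = 9.718 mol.
Q = n(e⁻)·F = 9.718 × 96485 = 937700 C.
t = Q/I = 937700 / 11.10 A = 84470 s = 23.5 h.

23.5 h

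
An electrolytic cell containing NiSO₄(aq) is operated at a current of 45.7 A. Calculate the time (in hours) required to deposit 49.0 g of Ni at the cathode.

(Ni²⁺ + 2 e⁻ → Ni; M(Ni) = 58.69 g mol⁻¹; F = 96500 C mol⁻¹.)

0.979 h

n(Ni) = m/M = 49.0 / 58.69 = 0.8349 mol.
Each Ni atom requires 2 electrons, so n(e⁻) = 2 × 0.8349 = 1.670 mol.
Q = n(e⁻)·F = 1.670 × 96500 = 161100 C.
t = Q/I = 161100 / 45.70 A = 3526 s = 0.979 h.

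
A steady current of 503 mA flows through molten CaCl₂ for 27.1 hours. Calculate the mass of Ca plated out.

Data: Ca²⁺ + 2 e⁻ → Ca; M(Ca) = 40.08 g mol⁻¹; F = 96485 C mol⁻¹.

10.2 g

Q = I·t = 0.5030 A × 97560 s = 49070 C.
n(e⁻) = Q/F = 49070 / 96485 = 0.5086 mol.
Ca²⁺ + 2 e⁻ → Ca, so n(Ca) = n(e⁻)/2 = 0.2543 mol.
m = n·M = 0.2543 × 40.08 = 10.2 g.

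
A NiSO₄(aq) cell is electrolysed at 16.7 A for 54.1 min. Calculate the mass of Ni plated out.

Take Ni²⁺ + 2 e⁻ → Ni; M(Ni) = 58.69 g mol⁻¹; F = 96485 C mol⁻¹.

16.5 g

Q = I·t = 16.70 A × 3246.0 s = 54210 C.
n(e⁻) = Q/F = 54210 / 96485 = 0.5618 mol.
Ni²⁺ + 2 e⁻ → Ni, so n(Ni) = n(e⁻)/2 = 0.2809 mol.
m = n·M = 0.2809 × 58.69 = 16.5 g.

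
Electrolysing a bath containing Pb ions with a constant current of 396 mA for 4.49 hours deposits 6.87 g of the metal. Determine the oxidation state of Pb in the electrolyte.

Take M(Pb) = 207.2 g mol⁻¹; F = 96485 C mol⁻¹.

+2

Q = I·t = 0.3960 A × 16164 s = 6401 C, so n(e⁻) = 6401/96485 = 0.06634 mol.
n(Pb) deposited = 6.87 / 207.2 = 0.03316 mol.
Electrons per atom = n(e⁻)/n(Pb) = 0.06634 / 0.03316 = 2.00 ≈ 2, so the ion is Pb²⁺.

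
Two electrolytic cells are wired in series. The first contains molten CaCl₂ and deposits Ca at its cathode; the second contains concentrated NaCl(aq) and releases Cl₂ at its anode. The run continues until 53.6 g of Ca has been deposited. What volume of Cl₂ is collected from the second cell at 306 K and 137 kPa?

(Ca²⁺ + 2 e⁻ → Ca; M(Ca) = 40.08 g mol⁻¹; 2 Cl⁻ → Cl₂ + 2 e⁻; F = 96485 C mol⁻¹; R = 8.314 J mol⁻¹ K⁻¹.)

24.8 L

n(Ca) = 53.6 / 40.08 = 1.337 mol, so n(e⁻) = 2 × 1.337 = 2.675 mol.
The cells are in series, so the same 2.675 mol of electrons passes through the second cell.
2 Cl⁻ → Cl₂ + 2 e⁻ — 2 mol e⁻ per mol Cl₂, so n(Cl₂) = 2.675/2 = 1.337 mol.
V = nRT/P = (1.337 × 8.314 × 306) / (137 × 10³) = 0.0248 m³ = 24.8 L.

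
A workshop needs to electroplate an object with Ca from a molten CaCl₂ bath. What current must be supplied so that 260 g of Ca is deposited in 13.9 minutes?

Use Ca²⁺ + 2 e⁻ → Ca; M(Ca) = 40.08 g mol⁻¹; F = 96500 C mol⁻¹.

n(Ca) = 260 / 40.08 = 6.487 mol.
n(e⁻) = 2 × 6.487 = 12.97 mol.
Q = n(e⁻)·F = 12.97 × 96500 = 1252000 C.
I = Q/t = 1252000 / 834.00 s = 1500 A.

1500 A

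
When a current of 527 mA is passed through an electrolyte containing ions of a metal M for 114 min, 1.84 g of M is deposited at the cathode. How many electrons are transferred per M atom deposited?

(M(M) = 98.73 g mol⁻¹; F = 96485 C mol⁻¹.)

2

Q = I·t = 0.5270 A × 6840.0 s = 3605 C, so n(e⁻) = 3605/96485 = 0.03736 mol.
n(M) deposited = 1.84 / 98.73 = 0.01864 mol.
Electrons per atom = n(e⁻)/n(M) = 0.03736 / 0.01864 = 2.00 ≈ 2, so the ion is M²⁺.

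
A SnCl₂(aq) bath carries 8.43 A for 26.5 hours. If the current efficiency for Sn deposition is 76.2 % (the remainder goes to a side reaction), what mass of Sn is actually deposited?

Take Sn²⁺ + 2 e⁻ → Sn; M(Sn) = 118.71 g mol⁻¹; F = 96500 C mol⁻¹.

Q = I·t = 8.430 × 95400 = 804200 C.
n(e⁻) = 804200/96500 = 8.334 mol; theoretically n(Sn) = 8.334/2 = 4.167 mol, m_theo = 494.7 g.
At 76.2 % efficiency, m_actual = 0.762 × 494.7 = 377 g.

377 g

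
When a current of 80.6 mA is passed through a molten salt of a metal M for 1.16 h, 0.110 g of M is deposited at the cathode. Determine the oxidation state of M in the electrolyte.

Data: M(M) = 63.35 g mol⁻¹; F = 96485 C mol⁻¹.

+2

Q = I·t = 0.08060 A × 4176.0 s = 336.6 C, so n(e⁻) = 336.6/96485 = 0.003488 mol.
n(M) deposited = 0.110 / 63.35 = 0.001736 mol.
Electrons per atom = n(e⁻)/n(M) = 0.003488 / 0.001736 = 2.01 ≈ 2, so the ion is M²⁺.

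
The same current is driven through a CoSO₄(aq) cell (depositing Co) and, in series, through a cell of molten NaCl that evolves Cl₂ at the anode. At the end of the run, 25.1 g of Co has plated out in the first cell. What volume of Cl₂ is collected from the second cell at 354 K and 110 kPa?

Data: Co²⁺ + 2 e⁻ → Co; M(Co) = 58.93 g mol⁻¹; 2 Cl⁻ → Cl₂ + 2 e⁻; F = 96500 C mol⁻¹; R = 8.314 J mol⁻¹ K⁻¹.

n(Co) = 25.1 / 58.93 = 0.4259 mol, so n(e⁻) = 2 × 0.4259 = 0.8519 mol.
The cells are in series, so the same 0.8519 mol of electrons passes through the second cell.
2 Cl⁻ → Cl₂ + 2 e⁻ — 2 mol e⁻ per mol Cl₂, so n(Cl₂) = 0.8519/2 = 0.4259 mol.
V = nRT/P = (0.4259 × 8.314 × 354) / (110 × 10³) = 0.0114 m³ = 11.4 L.

11.4 L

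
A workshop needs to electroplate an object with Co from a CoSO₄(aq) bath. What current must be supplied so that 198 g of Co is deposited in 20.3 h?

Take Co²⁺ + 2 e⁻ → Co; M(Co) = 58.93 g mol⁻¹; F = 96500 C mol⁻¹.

8.87 A

n(Co) = 198 / 58.93 = 3.360 mol.
n(e⁻) = 2 × 3.360 = 6.720 mol.
Q = n(e⁻)·F = 6.720 × 96500 = 648500 C.
I = Q/t = 648500 / 73080 s = 8.87 A.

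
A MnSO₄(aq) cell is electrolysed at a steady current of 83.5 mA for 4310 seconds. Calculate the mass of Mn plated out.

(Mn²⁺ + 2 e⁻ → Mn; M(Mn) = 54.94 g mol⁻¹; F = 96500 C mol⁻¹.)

0.102 g

Q = I·t = 0.08350 A × 4310.0 s = 359.9 C.
n(e⁻) = Q/F = 359.9 / 96500 = 0.003729 mol.
Mn²⁺ + 2 e⁻ → Mn, so n(Mn) = n(e⁻)/2 = 0.001865 mol.
m = n·M = 0.001865 × 54.94 = 0.102 g.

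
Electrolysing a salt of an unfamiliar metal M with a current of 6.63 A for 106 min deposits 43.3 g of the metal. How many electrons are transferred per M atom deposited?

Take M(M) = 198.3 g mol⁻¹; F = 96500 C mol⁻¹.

Q = I·t = 6.630 A × 6360.0 s = 42170 C, so n(e⁻) = 42170/96500 = 0.4370 mol.
n(M) deposited = 43.3 / 198.3 = 0.2184 mol.
Electrons per atom = n(e⁻)/n(M) = 0.4370 / 0.2184 = 2.00 ≈ 2, so the ion is M²⁺.

2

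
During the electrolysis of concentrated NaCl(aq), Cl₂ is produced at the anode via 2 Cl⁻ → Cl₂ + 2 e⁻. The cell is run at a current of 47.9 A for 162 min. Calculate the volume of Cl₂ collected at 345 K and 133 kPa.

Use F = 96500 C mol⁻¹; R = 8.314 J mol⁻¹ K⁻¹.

52.0 L

Q = I·t = 47.90 A × 9720.0 s = 465600 C.
n(e⁻) = Q/F = 465600 / 96500 = 4.825 mol.
2 electrons are transferred per Cl₂ molecule, so n(Cl₂) = 4.825 / 2 = 2.412 mol.
V = nRT/P = (2.412 × 8.314 × 345) / (133 × 10³ Pa) = 0.0520 m³ = 52.0 L.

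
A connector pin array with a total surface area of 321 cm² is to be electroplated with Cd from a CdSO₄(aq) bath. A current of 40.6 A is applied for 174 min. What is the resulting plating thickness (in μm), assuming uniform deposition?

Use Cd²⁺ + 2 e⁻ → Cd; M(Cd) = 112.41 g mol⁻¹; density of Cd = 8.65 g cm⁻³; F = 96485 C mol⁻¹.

889 μm

Q = I·t = 40.60 × 10440 = 423900 C; n(e⁻) = 4.393 mol.
n(Cd) = n(e⁻)/2 = 2.197 mol, so m = 2.197 × 112.41 = 246.9 g.
Volume = m/ρ = 246.9 / 8.65 = 28.54 cm³.
Thickness = V/A = 28.54 / 321 = 0.0889 cm = 889 μm.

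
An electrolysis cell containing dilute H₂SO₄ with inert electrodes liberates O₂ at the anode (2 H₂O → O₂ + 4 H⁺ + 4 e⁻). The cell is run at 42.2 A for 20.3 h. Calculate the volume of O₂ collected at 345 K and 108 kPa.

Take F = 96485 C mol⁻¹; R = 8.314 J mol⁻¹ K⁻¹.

212 L

Q = I·t = 42.20 A × 73080 s = 3084000 C.
n(e⁻) = Q/F = 3084000 / 96485 = 31.96 mol.
4 electrons are transferred per O₂ molecule, so n(O₂) = 31.96 / 4 = 7.991 mol.
V = nRT/P = (7.991 × 8.314 × 345) / (108 × 10³ Pa) = 0.212 m³ = 212 L.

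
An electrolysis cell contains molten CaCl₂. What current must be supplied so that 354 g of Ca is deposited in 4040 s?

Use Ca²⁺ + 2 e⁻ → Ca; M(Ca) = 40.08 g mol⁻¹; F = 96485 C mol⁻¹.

422 A

n(Ca) = 354 / 40.08 = 8.832 mol.
n(e⁻) = 2 × 8.832 = 17.66 mol.
Q = n(e⁻)·F = 17.66 × 96485 = 1704000 C.
I = Q/t = 1704000 / 4040.0 s = 422 A.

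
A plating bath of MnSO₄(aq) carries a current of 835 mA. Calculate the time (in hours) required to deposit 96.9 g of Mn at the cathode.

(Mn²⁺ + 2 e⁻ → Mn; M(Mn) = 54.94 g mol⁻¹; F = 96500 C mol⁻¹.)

113 h

n(Mn) = m/M = 96.9 / 54.94 = 1.764 mol.
Each Mn atom requires 2 electrons, so n(e⁻) = 2 × 1.764 = 3.527 mol.
Q = n(e⁻)·F = 3.527 × 96500 = 340400 C.
t = Q/I = 340400 / 0.8350 A = 407700 s = 113 h.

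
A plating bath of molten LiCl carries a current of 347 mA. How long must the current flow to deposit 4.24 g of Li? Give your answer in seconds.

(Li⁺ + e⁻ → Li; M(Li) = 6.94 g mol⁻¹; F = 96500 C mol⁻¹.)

1.70 × 10⁵ s

n(Li) = m/M = 4.24 / 6.94 = 0.6110 mol.
Each Li atom requires 1 electron, so n(e⁻) = 1 × 0.6110 = 0.6110 mol.
Q = n(e⁻)·F = 0.6110 × 96500 = 58960 C.
t = Q/I = 58960 / 0.3470 A = 169900 s.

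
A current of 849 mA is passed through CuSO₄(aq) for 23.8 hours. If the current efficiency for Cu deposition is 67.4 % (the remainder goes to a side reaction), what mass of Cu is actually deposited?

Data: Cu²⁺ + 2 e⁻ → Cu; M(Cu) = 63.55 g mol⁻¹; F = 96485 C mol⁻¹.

Q = I·t = 0.8490 × 85680 = 72740 C.
n(e⁻) = 72740/96485 = 0.7539 mol; theoretically n(Cu) = 0.7539/2 = 0.3770 mol, m_theo = 23.96 g.
At 67.4 % efficiency, m_actual = 0.674 × 23.96 = 16.1 g.

16.1 g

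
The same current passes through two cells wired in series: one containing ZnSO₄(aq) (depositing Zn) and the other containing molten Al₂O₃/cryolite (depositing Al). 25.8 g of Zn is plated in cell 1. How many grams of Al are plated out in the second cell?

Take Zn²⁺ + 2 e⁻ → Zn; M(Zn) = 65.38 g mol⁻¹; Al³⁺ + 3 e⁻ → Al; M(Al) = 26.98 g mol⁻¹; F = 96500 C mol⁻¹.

7.10 g

n(Zn) = 25.8 / 65.38 = 0.3946 mol.
Since Zn²⁺ + 2 e⁻ → Zn, n(e⁻) passed = 2 × 0.3946 = 0.7892 mol.
Cells in series carry the same charge, so the same 0.7892 mol of electrons passes through cell 2.
Al³⁺ + 3 e⁻ → Al, so n(Al) = 0.7892 / 3 = 0.2631 mol.
m(Al) = 0.2631 × 26.98 = 7.10 g.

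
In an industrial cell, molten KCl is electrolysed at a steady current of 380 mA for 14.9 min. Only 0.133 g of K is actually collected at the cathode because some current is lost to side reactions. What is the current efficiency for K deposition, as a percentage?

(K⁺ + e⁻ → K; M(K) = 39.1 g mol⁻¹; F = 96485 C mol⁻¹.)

96.6 %

Q = I·t = 0.3800 × 894.00 = 339.7 C; n(e⁻) = 339.7/96485 = 0.003521 mol.
Theoretical n(K) = n(e⁻)/1 = 0.003521 mol, i.e. m_theo = 0.003521 × 39.1 = 0.1377 g.
Efficiency = m_actual / m_theo = 0.133 / 0.1377 = 96.6 %.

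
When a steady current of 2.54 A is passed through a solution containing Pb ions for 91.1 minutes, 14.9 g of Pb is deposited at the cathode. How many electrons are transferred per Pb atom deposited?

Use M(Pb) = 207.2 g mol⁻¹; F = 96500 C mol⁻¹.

Q = I·t = 2.540 A × 5466.0 s = 13880 C, so n(e⁻) = 13880/96500 = 0.1439 mol.
n(Pb) deposited = 14.9 / 207.2 = 0.07191 mol.
Electrons per atom = n(e⁻)/n(Pb) = 0.1439 / 0.07191 = 2.00 ≈ 2, so the ion is Pb²⁺.

2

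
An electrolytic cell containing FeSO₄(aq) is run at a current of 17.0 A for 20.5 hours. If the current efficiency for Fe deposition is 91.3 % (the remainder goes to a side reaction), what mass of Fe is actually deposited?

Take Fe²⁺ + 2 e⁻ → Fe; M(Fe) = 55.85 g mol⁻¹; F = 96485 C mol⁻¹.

Q = I·t = 17.00 × 73800 = 1255000 C.
n(e⁻) = 1255000/96485 = 13.00 mol; theoretically n(Fe) = 13.00/2 = 6.502 mol, m_theo = 363.1 g.
At 91.3 % efficiency, m_actual = 0.913 × 363.1 = 332 g.

332 g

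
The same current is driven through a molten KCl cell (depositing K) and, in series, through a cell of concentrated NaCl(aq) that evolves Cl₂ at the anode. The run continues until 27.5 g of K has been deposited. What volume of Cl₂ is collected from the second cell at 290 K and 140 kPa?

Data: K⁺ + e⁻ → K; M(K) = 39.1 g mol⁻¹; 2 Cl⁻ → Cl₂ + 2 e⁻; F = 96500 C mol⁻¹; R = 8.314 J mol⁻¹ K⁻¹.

n(K) = 27.5 / 39.1 = 0.7033 mol, so n(e⁻) = 1 × 0.7033 = 0.7033 mol.
The cells are in series, so the same 0.7033 mol of electrons passes through the second cell.
2 Cl⁻ → Cl₂ + 2 e⁻ — 2 mol e⁻ per mol Cl₂, so n(Cl₂) = 0.7033/2 = 0.3517 mol.
V = nRT/P = (0.3517 × 8.314 × 290) / (140 × 10³) = 0.00606 m³ = 6.06 L.

6.06 L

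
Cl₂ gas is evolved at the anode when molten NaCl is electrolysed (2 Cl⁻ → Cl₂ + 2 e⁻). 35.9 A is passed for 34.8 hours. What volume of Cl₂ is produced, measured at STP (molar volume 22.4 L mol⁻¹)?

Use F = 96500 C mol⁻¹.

Q = I·t = 35.90 A × 125280 s = 4498000 C.
n(e⁻) = Q/F = 4498000 / 96500 = 46.61 mol.
2 electrons are transferred per Cl₂ molecule, so n(Cl₂) = 46.61 / 2 = 23.30 mol.
V = n × V_m = 23.30 × 22.4 = 522 L.

522 L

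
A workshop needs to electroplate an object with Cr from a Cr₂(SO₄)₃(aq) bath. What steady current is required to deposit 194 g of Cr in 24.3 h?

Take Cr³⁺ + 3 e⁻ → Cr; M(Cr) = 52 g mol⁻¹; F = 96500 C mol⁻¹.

12.3 A

n(Cr) = 194 / 52 = 3.731 mol.
n(e⁻) = 3 × 3.731 = 11.19 mol.
Q = n(e⁻)·F = 11.19 × 96500 = 1080000 C.
I = Q/t = 1080000 / 87480 s = 12.3 A.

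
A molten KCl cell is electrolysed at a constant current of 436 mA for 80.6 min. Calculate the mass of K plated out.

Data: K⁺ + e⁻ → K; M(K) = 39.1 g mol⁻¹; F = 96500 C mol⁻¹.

0.854 g

Q = I·t = 0.4360 A × 4836.0 s = 2108 C.
n(e⁻) = Q/F = 2108 / 96500 = 0.02185 mol.
K⁺ + e⁻ → K, so n(K) = n(e⁻)/1 = 0.02185 mol.
m = n·M = 0.02185 × 39.1 = 0.854 g.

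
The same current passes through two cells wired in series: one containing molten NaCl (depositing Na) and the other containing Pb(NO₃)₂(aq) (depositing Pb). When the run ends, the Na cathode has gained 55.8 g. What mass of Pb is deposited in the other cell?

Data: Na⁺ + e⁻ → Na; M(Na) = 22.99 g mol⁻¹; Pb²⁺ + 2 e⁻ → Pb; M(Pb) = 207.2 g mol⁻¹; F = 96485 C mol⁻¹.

251 g

n(Na) = 55.8 / 22.99 = 2.427 mol.
Since Na⁺ + e⁻ → Na, n(e⁻) passed = 1 × 2.427 = 2.427 mol.
Cells in series carry the same charge, so the same 2.427 mol of electrons passes through cell 2.
Pb²⁺ + 2 e⁻ → Pb, so n(Pb) = 2.427 / 2 = 1.214 mol.
m(Pb) = 1.214 × 207.2 = 251 g.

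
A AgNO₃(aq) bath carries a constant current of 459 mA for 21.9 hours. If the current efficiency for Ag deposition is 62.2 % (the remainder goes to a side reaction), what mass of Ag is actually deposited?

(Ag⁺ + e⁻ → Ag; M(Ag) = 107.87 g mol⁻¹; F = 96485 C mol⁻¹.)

Q = I·t = 0.4590 × 78840 = 36190 C.
n(e⁻) = 36190/96485 = 0.3751 mol; theoretically n(Ag) = 0.3751/1 = 0.3751 mol, m_theo = 40.46 g.
At 62.2 % efficiency, m_actual = 0.622 × 40.46 = 25.2 g.

25.2 g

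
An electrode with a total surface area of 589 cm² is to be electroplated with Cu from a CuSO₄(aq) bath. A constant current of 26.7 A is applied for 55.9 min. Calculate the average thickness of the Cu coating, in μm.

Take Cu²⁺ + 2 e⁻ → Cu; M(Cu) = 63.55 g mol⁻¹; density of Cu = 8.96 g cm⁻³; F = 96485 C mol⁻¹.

55.9 μm

Q = I·t = 26.70 × 3354.0 = 89550 C; n(e⁻) = 0.9281 mol.
n(Cu) = n(e⁻)/2 = 0.4641 mol, so m = 0.4641 × 63.55 = 29.49 g.
Volume = m/ρ = 29.49 / 8.96 = 3.291 cm³.
Thickness = V/A = 3.291 / 589 = 0.00559 cm = 55.9 μm.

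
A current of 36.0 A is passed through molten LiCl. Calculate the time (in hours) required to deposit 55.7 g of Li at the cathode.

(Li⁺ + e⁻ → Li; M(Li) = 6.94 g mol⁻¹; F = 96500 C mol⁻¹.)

5.98 h

n(Li) = m/M = 55.7 / 6.94 = 8.026 mol.
Each Li atom requires 1 electron, so n(e⁻) = 1 × 8.026 = 8.026 mol.
Q = n(e⁻)·F = 8.026 × 96500 = 774500 C.
t = Q/I = 774500 / 36.00 A = 21510 s = 5.98 h.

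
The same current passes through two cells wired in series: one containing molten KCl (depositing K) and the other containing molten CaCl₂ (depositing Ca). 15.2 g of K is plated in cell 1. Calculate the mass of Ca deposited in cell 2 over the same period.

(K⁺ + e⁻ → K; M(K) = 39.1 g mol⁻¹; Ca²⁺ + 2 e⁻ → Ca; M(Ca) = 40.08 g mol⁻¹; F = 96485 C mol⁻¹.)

7.79 g

n(K) = 15.2 / 39.1 = 0.3887 mol.
Since K⁺ + e⁻ → K, n(e⁻) passed = 1 × 0.3887 = 0.3887 mol.
Cells in series carry the same charge, so the same 0.3887 mol of electrons passes through cell 2.
Ca²⁺ + 2 e⁻ → Ca, so n(Ca) = 0.3887 / 2 = 0.1944 mol.
m(Ca) = 0.1944 × 40.08 = 7.79 g.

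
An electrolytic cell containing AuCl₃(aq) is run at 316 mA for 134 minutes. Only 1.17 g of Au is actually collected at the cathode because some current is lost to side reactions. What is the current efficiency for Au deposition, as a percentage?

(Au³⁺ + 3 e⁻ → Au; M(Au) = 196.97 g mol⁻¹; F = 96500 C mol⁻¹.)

67.7 %

Q = I·t = 0.3160 × 8040.0 = 2541 C; n(e⁻) = 2541/96500 = 0.02633 mol.
Theoretical n(Au) = n(e⁻)/3 = 0.008776 mol, i.e. m_theo = 0.008776 × 196.97 = 1.729 g.
Efficiency = m_actual / m_theo = 1.17 / 1.729 = 67.7 %.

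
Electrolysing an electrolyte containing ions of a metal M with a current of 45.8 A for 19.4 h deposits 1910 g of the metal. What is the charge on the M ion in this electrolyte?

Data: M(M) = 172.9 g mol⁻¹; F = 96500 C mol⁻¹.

Q = I·t = 45.80 A × 69840 s = 3199000 C, so n(e⁻) = 3199000/96500 = 33.15 mol.
n(M) deposited = 1910 / 172.9 = 11.05 mol.
Electrons per atom = n(e⁻)/n(M) = 33.15 / 11.05 = 3.00 ≈ 3, so the ion is M³⁺.

+3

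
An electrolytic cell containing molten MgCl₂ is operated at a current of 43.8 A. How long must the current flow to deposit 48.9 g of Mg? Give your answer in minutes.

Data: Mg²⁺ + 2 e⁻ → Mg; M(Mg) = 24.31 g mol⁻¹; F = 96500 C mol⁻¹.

148 min

n(Mg) = m/M = 48.9 / 24.31 = 2.012 mol.
Each Mg atom requires 2 electrons, so n(e⁻) = 2 × 2.012 = 4.023 mol.
Q = n(e⁻)·F = 4.023 × 96500 = 388200 C.
t = Q/I = 388200 / 43.80 A = 8864 s = 148 min.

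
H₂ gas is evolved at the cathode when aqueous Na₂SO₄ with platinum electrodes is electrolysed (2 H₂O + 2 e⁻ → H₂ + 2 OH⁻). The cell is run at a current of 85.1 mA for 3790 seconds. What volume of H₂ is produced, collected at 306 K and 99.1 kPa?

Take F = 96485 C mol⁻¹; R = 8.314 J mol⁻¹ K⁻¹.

Q = I·t = 0.08510 A × 3790.0 s = 322.5 C.
n(e⁻) = Q/F = 322.5 / 96485 = 0.003343 mol.
2 electrons are transferred per H₂ molecule, so n(H₂) = 0.003343 / 2 = 0.001671 mol.
V = nRT/P = (0.001671 × 8.314 × 306) / (99.1 × 10³ Pa) = 4.29 × 10⁻⁵ m³ = 0.0429 L.

0.0429 L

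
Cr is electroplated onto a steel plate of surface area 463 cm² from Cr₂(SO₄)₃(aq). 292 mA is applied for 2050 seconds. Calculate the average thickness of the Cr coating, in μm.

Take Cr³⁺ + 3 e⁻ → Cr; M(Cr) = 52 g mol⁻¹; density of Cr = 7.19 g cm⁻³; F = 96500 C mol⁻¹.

0.323 μm

Q = I·t = 0.2920 × 2050.0 = 598.6 C; n(e⁻) = 0.006203 mol.
n(Cr) = n(e⁻)/3 = 0.002068 mol, so m = 0.002068 × 52 = 0.1075 g.
Volume = m/ρ = 0.1075 / 7.19 = 0.01495 cm³.
Thickness = V/A = 0.01495 / 463 = 3.23 × 10⁻⁵ cm = 0.323 μm.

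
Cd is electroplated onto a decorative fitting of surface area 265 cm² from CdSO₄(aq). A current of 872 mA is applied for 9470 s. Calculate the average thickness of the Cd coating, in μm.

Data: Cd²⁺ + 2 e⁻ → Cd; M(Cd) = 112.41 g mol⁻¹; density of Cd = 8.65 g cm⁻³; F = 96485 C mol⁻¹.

21.0 μm

Q = I·t = 0.8720 × 9470.0 = 8258 C; n(e⁻) = 0.08559 mol.
n(Cd) = n(e⁻)/2 = 0.04279 mol, so m = 0.04279 × 112.41 = 4.810 g.
Volume = m/ρ = 4.810 / 8.65 = 0.5561 cm³.
Thickness = V/A = 0.5561 / 265 = 0.00210 cm = 21.0 μm.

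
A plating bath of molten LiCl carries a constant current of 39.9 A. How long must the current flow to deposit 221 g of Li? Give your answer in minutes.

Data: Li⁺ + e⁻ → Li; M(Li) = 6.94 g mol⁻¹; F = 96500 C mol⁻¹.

n(Li) = m/M = 221 / 6.94 = 31.84 mol.
Each Li atom requires 1 electron, so n(e⁻) = 1 × 31.84 = 31.84 mol.
Q = n(e⁻)·F = 31.84 × 96500 = 3073000 C.
t = Q/I = 3073000 / 39.90 A = 77020 s = 1280 min.

1280 min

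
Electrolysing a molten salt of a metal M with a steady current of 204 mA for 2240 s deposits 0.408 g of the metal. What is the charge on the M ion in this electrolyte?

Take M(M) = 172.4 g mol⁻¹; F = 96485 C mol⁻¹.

Q = I·t = 0.2040 A × 2240.0 s = 457.0 C, so n(e⁻) = 457.0/96485 = 0.004736 mol.
n(M) deposited = 0.408 / 172.4 = 0.002367 mol.
Electrons per atom = n(e⁻)/n(M) = 0.004736 / 0.002367 = 2.00 ≈ 2, so the ion is M²⁺.

+2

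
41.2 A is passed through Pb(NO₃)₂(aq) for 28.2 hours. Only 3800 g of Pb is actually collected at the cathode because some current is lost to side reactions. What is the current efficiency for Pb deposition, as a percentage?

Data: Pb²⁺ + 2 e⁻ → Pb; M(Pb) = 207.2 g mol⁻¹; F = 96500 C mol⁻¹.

Q = I·t = 41.20 × 101520 = 4183000 C; n(e⁻) = 4183000/96500 = 43.34 mol.
Theoretical n(Pb) = n(e⁻)/2 = 21.67 mol, i.e. m_theo = 21.67 × 207.2 = 4490 g.
Efficiency = m_actual / m_theo = 3800 / 4490 = 84.6 %.

84.6 %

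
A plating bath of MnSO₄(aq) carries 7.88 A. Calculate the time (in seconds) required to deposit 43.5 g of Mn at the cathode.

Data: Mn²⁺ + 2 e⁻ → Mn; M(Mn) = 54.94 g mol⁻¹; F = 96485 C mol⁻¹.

19400 s

n(Mn) = m/M = 43.5 / 54.94 = 0.7918 mol.
Each Mn atom requires 2 electrons, so n(e⁻) = 2 × 0.7918 = 1.584 mol.
Q = n(e⁻)·F = 1.584 × 96485 = 152800 C.
t = Q/I = 152800 / 7.880 A = 19390 s.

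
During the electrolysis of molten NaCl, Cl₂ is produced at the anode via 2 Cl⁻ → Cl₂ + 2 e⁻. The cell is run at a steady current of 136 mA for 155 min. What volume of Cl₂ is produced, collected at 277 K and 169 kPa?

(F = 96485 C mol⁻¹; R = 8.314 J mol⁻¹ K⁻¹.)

Q = I·t = 0.1360 A × 9300.0 s = 1265 C.
n(e⁻) = Q/F = 1265 / 96485 = 0.01311 mol.
2 electrons are transferred per Cl₂ molecule, so n(Cl₂) = 0.01311 / 2 = 0.006554 mol.
V = nRT/P = (0.006554 × 8.314 × 277) / (169 × 10³ Pa) = 8.93 × 10⁻⁵ m³ = 0.0893 L.

0.0893 L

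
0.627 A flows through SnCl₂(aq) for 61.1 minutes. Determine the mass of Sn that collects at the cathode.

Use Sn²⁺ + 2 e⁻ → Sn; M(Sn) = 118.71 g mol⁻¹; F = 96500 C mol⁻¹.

Q = I·t = 0.6270 A × 3666.0 s = 2299 C.
n(e⁻) = Q/F = 2299 / 96500 = 0.02382 mol.
Sn²⁺ + 2 e⁻ → Sn, so n(Sn) = n(e⁻)/2 = 0.01191 mol.
m = n·M = 0.01191 × 118.71 = 1.41 g.

1.41 g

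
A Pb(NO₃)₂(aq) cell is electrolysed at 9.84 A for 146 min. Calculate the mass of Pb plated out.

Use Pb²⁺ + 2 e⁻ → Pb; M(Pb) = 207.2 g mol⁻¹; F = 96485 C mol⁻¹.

92.6 g

Q = I·t = 9.840 A × 8760.0 s = 86200 C.
n(e⁻) = Q/F = 86200 / 96485 = 0.8934 mol.
Pb²⁺ + 2 e⁻ → Pb, so n(Pb) = n(e⁻)/2 = 0.4467 mol.
m = n·M = 0.4467 × 207.2 = 92.6 g.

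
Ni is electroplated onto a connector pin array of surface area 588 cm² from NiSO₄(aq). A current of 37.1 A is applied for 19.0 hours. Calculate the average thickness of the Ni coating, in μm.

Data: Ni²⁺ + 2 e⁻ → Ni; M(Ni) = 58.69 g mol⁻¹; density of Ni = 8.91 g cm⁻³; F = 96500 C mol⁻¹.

1470 μm

Q = I·t = 37.10 × 68400 = 2538000 C; n(e⁻) = 26.30 mol.
n(Ni) = n(e⁻)/2 = 13.15 mol, so m = 13.15 × 58.69 = 771.7 g.
Volume = m/ρ = 771.7 / 8.91 = 86.61 cm³.
Thickness = V/A = 86.61 / 588 = 0.147 cm = 1470 μm.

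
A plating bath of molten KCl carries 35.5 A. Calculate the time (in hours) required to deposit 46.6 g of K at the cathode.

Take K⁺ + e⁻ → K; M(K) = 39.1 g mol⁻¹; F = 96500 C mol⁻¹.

0.900 h

n(K) = m/M = 46.6 / 39.1 = 1.192 mol.
Each K atom requires 1 electron, so n(e⁻) = 1 × 1.192 = 1.192 mol.
Q = n(e⁻)·F = 1.192 × 96500 = 115000 C.
t = Q/I = 115000 / 35.50 A = 3240 s = 0.900 h.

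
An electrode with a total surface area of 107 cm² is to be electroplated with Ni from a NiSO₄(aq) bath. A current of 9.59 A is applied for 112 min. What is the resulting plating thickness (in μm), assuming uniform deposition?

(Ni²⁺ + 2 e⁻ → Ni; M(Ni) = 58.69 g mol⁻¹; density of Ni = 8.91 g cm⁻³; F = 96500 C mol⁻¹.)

206 μm

Q = I·t = 9.590 × 6720.0 = 64440 C; n(e⁻) = 0.6678 mol.
n(Ni) = n(e⁻)/2 = 0.3339 mol, so m = 0.3339 × 58.69 = 19.60 g.
Volume = m/ρ = 19.60 / 8.91 = 2.199 cm³.
Thickness = V/A = 2.199 / 107 = 0.0206 cm = 206 μm.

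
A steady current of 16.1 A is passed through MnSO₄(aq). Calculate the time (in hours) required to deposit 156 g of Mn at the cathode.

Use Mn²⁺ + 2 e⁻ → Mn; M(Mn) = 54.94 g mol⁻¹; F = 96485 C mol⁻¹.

n(Mn) = m/M = 156 / 54.94 = 2.839 mol.
Each Mn atom requires 2 electrons, so n(e⁻) = 2 × 2.839 = 5.679 mol.
Q = n(e⁻)·F = 5.679 × 96485 = 547900 C.
t = Q/I = 547900 / 16.10 A = 34030 s = 9.45 h.

9.45 h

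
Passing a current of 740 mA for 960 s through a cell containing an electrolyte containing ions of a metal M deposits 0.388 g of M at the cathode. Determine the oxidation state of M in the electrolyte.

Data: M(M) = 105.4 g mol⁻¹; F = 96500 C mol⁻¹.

+2

Q = I·t = 0.7400 A × 960.00 s = 710.4 C, so n(e⁻) = 710.4/96500 = 0.007362 mol.
n(M) deposited = 0.388 / 105.4 = 0.003681 mol.
Electrons per atom = n(e⁻)/n(M) = 0.007362 / 0.003681 = 2.00 ≈ 2, so the ion is M²⁺.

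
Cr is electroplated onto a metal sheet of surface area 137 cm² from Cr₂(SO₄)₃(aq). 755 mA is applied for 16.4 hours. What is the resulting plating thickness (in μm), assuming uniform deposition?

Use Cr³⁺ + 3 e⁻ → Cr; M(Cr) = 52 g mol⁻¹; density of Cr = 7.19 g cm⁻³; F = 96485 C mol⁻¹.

Q = I·t = 0.7550 × 59040 = 44580 C; n(e⁻) = 0.4620 mol.
n(Cr) = n(e⁻)/3 = 0.1540 mol, so m = 0.1540 × 52 = 8.008 g.
Volume = m/ρ = 8.008 / 7.19 = 1.114 cm³.
Thickness = V/A = 1.114 / 137 = 0.00813 cm = 81.3 μm.

81.3 μm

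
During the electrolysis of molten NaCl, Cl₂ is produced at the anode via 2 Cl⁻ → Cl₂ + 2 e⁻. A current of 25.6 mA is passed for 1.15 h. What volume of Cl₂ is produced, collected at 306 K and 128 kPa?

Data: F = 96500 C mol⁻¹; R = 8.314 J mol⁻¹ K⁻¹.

Q = I·t = 0.02560 A × 4140.0 s = 106.0 C.
n(e⁻) = Q/F = 106.0 / 96500 = 0.001098 mol.
2 electrons are transferred per Cl₂ molecule, so n(Cl₂) = 0.001098 / 2 = 0.0005491 mol.
V = nRT/P = (0.0005491 × 8.314 × 306) / (128 × 10³ Pa) = 1.09 × 10⁻⁵ m³ = 0.0109 L.

0.0109 L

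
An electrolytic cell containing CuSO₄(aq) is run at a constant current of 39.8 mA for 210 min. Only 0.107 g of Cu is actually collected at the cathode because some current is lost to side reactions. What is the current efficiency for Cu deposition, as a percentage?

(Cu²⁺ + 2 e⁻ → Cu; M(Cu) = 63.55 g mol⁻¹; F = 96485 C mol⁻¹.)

64.8 %

Q = I·t = 0.03980 × 12600 = 501.5 C; n(e⁻) = 501.5/96485 = 0.005197 mol.
Theoretical n(Cu) = n(e⁻)/2 = 0.002599 mol, i.e. m_theo = 0.002599 × 63.55 = 0.1652 g.
Efficiency = m_actual / m_theo = 0.107 / 0.1652 = 64.8 %.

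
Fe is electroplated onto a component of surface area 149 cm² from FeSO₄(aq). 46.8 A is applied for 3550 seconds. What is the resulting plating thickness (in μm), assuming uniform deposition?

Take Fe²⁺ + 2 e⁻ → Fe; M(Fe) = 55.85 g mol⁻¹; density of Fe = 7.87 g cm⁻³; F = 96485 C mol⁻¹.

Q = I·t = 46.80 × 3550.0 = 166100 C; n(e⁻) = 1.722 mol.
n(Fe) = n(e⁻)/2 = 0.8610 mol, so m = 0.8610 × 55.85 = 48.08 g.
Volume = m/ρ = 48.08 / 7.87 = 6.110 cm³.
Thickness = V/A = 6.110 / 149 = 0.0410 cm = 410 μm.

410 μm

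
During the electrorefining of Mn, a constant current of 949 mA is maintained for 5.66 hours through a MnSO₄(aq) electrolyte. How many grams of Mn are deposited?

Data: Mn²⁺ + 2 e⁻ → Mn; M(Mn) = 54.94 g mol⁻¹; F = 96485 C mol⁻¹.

Q = I·t = 0.9490 A × 20376 s = 19340 C.
n(e⁻) = Q/F = 19340 / 96485 = 0.2004 mol.
Mn²⁺ + 2 e⁻ → Mn, so n(Mn) = n(e⁻)/2 = 0.1002 mol.
m = n·M = 0.1002 × 54.94 = 5.51 g.

5.51 g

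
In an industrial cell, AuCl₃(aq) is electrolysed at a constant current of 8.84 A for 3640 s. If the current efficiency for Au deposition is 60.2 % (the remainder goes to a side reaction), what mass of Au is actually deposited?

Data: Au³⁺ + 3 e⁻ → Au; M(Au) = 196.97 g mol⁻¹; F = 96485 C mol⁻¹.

Q = I·t = 8.840 × 3640.0 = 32180 C.
n(e⁻) = 32180/96485 = 0.3335 mol; theoretically n(Au) = 0.3335/3 = 0.1112 mol, m_theo = 21.90 g.
At 60.2 % efficiency, m_actual = 0.602 × 21.90 = 13.2 g.

13.2 g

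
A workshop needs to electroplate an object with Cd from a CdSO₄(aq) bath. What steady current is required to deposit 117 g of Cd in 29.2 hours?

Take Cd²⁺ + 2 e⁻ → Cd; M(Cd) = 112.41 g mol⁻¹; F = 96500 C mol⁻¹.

n(Cd) = 117 / 112.41 = 1.041 mol.
n(e⁻) = 2 × 1.041 = 2.082 mol.
Q = n(e⁻)·F = 2.082 × 96500 = 200900 C.
I = Q/t = 200900 / 105120 s = 1.91 A.

1.91 A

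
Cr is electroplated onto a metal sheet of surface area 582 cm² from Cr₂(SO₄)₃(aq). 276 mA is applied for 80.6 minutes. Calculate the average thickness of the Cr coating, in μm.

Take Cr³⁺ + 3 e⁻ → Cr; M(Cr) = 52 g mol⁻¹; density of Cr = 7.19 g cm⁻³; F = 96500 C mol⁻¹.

0.573 μm

Q = I·t = 0.2760 × 4836.0 = 1335 C; n(e⁻) = 0.01383 mol.
n(Cr) = n(e⁻)/3 = 0.004610 mol, so m = 0.004610 × 52 = 0.2397 g.
Volume = m/ρ = 0.2397 / 7.19 = 0.03334 cm³.
Thickness = V/A = 0.03334 / 582 = 5.73 × 10⁻⁵ cm = 0.573 μm.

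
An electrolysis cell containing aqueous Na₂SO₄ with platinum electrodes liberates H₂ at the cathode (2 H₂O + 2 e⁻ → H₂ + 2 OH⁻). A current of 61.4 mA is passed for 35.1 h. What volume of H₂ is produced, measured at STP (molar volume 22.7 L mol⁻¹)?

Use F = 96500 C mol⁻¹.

0.913 L

Q = I·t = 0.06140 A × 126360 s = 7759 C.
n(e⁻) = Q/F = 7759 / 96500 = 0.08040 mol.
2 electrons are transferred per H₂ molecule, so n(H₂) = 0.08040 / 2 = 0.04020 mol.
V = n × V_m = 0.04020 × 22.7 = 0.913 L.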